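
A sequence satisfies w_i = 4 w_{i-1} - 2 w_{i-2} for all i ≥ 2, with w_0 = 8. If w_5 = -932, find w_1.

Let w_1 = y.
w_2 = -16 + 4y
w_3 = -64 + 14y
w_4 = -224 + 48y
w_5 = -768 + 164y
So -768 + 164y = -932, giving y = -1.

-1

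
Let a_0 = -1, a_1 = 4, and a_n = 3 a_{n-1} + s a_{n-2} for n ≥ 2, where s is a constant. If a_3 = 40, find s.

4

a_2 = 12 - s
a_3 = 36 + s
So 36 + s = 40, giving s = 4.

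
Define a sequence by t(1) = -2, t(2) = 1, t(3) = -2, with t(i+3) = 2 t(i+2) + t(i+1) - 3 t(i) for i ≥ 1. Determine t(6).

t(4) = 2*(-2) + 1 - 3*(-2) = 3
t(5) = 2*3 + (-2) - 3*1 = 1
t(6) = 2*1 + 3 - 3*(-2) = 11

11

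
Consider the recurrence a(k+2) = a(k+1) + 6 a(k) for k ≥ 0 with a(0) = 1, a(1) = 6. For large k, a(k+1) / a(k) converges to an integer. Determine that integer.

The characteristic equation is r^2 - r - 6 = 0, which factors as (r - 3)(r + 2) = 0.
So the roots are 3 and -2. Since |3| > |-2| and the coefficient of 3^k is non-zero, the ratio tends to 3.

3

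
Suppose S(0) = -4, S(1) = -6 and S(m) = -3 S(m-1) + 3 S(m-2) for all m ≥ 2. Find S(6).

S(2) = -3(-6) + 3(-4) = 6
S(3) = -3(6) + 3(-6) = -36
S(4) = -3(-36) + 3(6) = 126
S(5) = -3(126) + 3(-36) = -486
S(6) = -3(-486) + 3(126) = 1836

1836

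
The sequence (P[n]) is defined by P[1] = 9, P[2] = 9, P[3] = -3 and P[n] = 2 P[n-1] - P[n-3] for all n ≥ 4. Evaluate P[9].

P[4] = 2*(-3) - 9 = -15
P[5] = 2*(-15) - 9 = -39
P[6] = 2*(-39) - (-3) = -75
P[7] = 2*(-75) - (-15) = -135
P[8] = 2*(-135) - (-39) = -231
P[9] = 2*(-231) - (-75) = -387

-387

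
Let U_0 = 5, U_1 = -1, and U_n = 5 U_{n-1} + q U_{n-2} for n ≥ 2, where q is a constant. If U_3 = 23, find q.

U_2 = -5 + 5q
U_3 = -25 + 24q
So -25 + 24q = 23, giving q = 2.

2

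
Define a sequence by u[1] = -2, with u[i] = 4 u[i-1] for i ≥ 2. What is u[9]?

-131072

u[2] = 4*(-2) = -8
u[3] = 4*(-8) = -32
u[4] = 4*(-32) = -128
u[5] = 4*(-128) = -512
u[6] = 4*(-512) = -2048
u[7] = 4*(-2048) = -8192
u[8] = 4*(-8192) = -32768
u[9] = 4*(-32768) = -131072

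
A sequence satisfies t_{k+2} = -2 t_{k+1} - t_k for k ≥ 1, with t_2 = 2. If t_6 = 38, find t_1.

7

Let t_1 = z.
t_3 = -4 - z
t_4 = 6 + 2z
t_5 = -8 - 3z
t_6 = 10 + 4z
So 10 + 4z = 38, giving z = 7.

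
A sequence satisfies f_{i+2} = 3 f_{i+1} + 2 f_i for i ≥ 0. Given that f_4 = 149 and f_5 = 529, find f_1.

1

Rearranging, f_{i-2} = (f_i - 3 f_{i-1}) / 2.
f_3 = (529 - 3*149) / 2 = 82/2 = 41
f_2 = (149 - 3*41) / 2 = 26/2 = 13
f_1 = (41 - 3*13) / 2 = 2/2 = 1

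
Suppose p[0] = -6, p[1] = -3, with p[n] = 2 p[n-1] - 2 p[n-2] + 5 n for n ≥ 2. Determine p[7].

-67

p[2] = 2*(-3) - 2*(-6) + 10 = 16
p[3] = 2*16 - 2*(-3) + 15 = 53
p[4] = 2*53 - 2*16 + 20 = 94
p[5] = 2*94 - 2*53 + 25 = 107
p[6] = 2*107 - 2*94 + 30 = 56
p[7] = 2*56 - 2*107 + 35 = -67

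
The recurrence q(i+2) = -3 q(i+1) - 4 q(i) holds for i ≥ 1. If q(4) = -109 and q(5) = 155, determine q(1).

-7

Rearranging, q(i-2) = (q(i) + 3 q(i-1)) / -4.
q(3) = (155 + 3·(-109)) / -4 = -172/-4 = 43
q(2) = (-109 + 3·43) / -4 = 20/-4 = -5
q(1) = (43 + 3·(-5)) / -4 = 28/-4 = -7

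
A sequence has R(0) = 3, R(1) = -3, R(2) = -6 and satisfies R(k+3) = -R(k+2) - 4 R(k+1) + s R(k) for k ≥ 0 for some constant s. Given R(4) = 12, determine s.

R(3) = 18 + 3s
R(4) = 6 - 6s
So 6 - 6s = 12, giving s = -1.

-1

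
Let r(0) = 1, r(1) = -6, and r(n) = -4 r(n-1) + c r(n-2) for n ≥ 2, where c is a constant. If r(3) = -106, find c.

1

r(2) = 24 + c
r(3) = -96 - 10c
So -96 - 10c = -106, giving c = 1.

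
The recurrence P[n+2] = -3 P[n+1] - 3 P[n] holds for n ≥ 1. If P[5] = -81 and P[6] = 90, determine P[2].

Rearranging, P[n-2] = (P[n] + 3 P[n-1]) / -3.
P[4] = (90 + 3·(-81)) / -3 = -153/-3 = 51
P[3] = (-81 + 3·51) / -3 = 72/-3 = -24
P[2] = (51 + 3·(-24)) / -3 = -21/-3 = 7

7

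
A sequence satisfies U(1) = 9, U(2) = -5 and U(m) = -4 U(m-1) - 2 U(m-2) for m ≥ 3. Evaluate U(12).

U(3) = -4(-5) - 2(9) = 2
U(4) = -4(2) - 2(-5) = 2
U(5) = -4(2) - 2(2) = -12
U(6) = -4(-12) - 2(2) = 44
U(7) = -4(44) - 2(-12) = -152
U(8) = -4(-152) - 2(44) = 520
U(9) = -4(520) - 2(-152) = -1776
U(10) = -4(-1776) - 2(520) = 6064
U(11) = -4(6064) - 2(-1776) = -20704
U(12) = -4(-20704) - 2(6064) = 70688

70688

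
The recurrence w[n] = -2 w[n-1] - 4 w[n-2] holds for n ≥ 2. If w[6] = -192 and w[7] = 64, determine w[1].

Rearranging, w[n-2] = (w[n] + 2 w[n-1]) / -4.
w[5] = (64 + 2(-192)) / -4 = -320/-4 = 80
w[4] = (-192 + 2(80)) / -4 = -32/-4 = 8
w[3] = (80 + 2(8)) / -4 = 96/-4 = -24
w[2] = (8 + 2(-24)) / -4 = -40/-4 = 10
w[1] = (-24 + 2(10)) / -4 = -4/-4 = 1

1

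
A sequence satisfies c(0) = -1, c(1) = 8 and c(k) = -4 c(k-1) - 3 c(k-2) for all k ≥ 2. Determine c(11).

620012

c(2) = -4(8) - 3(-1) = -29
c(3) = -4(-29) - 3(8) = 92
c(4) = -4(92) - 3(-29) = -281
c(5) = -4(-281) - 3(92) = 848
c(6) = -4(848) - 3(-281) = -2549
c(7) = -4(-2549) - 3(848) = 7652
c(8) = -4(7652) - 3(-2549) = -22961
c(9) = -4(-22961) - 3(7652) = 68888
c(10) = -4(68888) - 3(-22961) = -206669
c(11) = -4(-206669) - 3(68888) = 620012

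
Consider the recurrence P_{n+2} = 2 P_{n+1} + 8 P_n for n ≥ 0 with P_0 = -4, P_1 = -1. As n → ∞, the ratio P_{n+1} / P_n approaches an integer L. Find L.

The characteristic equation is r^2 - 2r - 8 = 0, which factors as (r - 4)(r + 2) = 0.
So the roots are 4 and -2. Since |4| > |-2| and the coefficient of 4^n is non-zero, the ratio tends to 4.

4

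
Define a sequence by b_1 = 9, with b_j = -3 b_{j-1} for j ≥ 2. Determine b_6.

-2187

b_2 = -3*9 = -27
b_3 = -3*(-27) = 81
b_4 = -3*81 = -243
b_5 = -3*(-243) = 729
b_6 = -3*729 = -2187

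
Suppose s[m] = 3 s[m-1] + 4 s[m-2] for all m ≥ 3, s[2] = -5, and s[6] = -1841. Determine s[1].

Let s[1] = z.
s[3] = -15 + 4z
s[4] = -65 + 12z
s[5] = -255 + 52z
s[6] = -1025 + 204z
So -1025 + 204z = -1841, giving z = -4.

-4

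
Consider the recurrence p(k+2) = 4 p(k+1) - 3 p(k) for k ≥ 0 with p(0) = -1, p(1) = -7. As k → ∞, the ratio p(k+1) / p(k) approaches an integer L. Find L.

3

The characteristic equation is r^2 - 4r + 3 = 0, which factors as (r - 3)(r - 1) = 0.
So the roots are 3 and 1. Since |3| > |1| and the coefficient of 3^k is non-zero, the ratio tends to 3.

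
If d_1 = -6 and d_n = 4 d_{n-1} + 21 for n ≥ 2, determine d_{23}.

17592186044409

The fixed point is 21/(1 - 4) = -7, so d_n + 7 = 4(d_{n-1} + 7).
Hence d_n = 1·4^{n-1} - 7.
d_{23} = 1·4^{22} - 7 = 1·17592186044416 - 7 = 17592186044409.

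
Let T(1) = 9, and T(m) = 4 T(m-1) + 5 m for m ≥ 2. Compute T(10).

3378726

T(2) = 4*9 + 10 = 46
T(3) = 4*46 + 15 = 199
T(4) = 4*199 + 20 = 816
T(5) = 4*816 + 25 = 3289
T(6) = 4*3289 + 30 = 13186
T(7) = 4*13186 + 35 = 52779
T(8) = 4*52779 + 40 = 211156
T(9) = 4*211156 + 45 = 844669
T(10) = 4*844669 + 50 = 3378726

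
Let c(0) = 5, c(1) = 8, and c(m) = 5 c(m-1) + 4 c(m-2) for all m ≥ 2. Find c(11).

371991692

c(2) = 5(8) + 4(5) = 60
c(3) = 5(60) + 4(8) = 332
c(4) = 5(332) + 4(60) = 1900
c(5) = 5(1900) + 4(332) = 10828
c(6) = 5(10828) + 4(1900) = 61740
c(7) = 5(61740) + 4(10828) = 352012
c(8) = 5(352012) + 4(61740) = 2007020
c(9) = 5(2007020) + 4(352012) = 11443148
c(10) = 5(11443148) + 4(2007020) = 65243820
c(11) = 5(65243820) + 4(11443148) = 371991692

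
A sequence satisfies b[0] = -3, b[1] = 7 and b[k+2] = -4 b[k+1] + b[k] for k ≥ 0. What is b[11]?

b[2] = -4*7 + (-3) = -31
b[3] = -4*(-31) + 7 = 131
b[4] = -4*131 + (-31) = -555
b[5] = -4*(-555) + 131 = 2351
b[6] = -4*2351 + (-555) = -9959
b[7] = -4*(-9959) + 2351 = 42187
b[8] = -4*42187 + (-9959) = -178707
b[9] = -4*(-178707) + 42187 = 757015
b[10] = -4*757015 + (-178707) = -3206767
b[11] = -4*(-3206767) + 757015 = 13584083

13584083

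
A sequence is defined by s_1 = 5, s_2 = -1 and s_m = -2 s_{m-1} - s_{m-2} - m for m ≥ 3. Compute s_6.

s_3 = -2(-1) - 5 - 3 = -6
s_4 = -2(-6) - (-1) - 4 = 9
s_5 = -2(9) - (-6) - 5 = -17
s_6 = -2(-17) - 9 - 6 = 19

19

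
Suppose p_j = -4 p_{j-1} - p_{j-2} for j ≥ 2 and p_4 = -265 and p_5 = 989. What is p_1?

Rearranging, p_{j-2} = -(p_j + 4 p_{j-1}).
p_3 = -(989 + 4*(-265)) = 71
p_2 = -(-265 + 4*71) = -19
p_1 = -(71 + 4*(-19)) = 5

5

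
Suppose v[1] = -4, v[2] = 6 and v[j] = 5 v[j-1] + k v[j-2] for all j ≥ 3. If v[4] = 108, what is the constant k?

3

v[3] = 30 - 4k
v[4] = 150 - 14k
So 150 - 14k = 108, giving k = 3.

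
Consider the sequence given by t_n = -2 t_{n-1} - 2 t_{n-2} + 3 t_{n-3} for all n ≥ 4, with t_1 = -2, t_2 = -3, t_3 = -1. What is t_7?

t_4 = -2·(-1) - 2·(-3) + 3·(-2) = 2
t_5 = -2·2 - 2·(-1) + 3·(-3) = -11
t_6 = -2·(-11) - 2·2 + 3·(-1) = 15
t_7 = -2·15 - 2·(-11) + 3·2 = -2

-2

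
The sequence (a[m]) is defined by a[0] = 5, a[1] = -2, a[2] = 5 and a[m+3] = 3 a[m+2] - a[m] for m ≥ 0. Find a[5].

91

a[3] = 3(5) - 5 = 10
a[4] = 3(10) - (-2) = 32
a[5] = 3(32) - 5 = 91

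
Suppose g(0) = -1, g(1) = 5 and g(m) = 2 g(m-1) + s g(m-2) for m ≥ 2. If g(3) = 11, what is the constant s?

-3

g(2) = 10 - s
g(3) = 20 + 3s
So 20 + 3s = 11, giving s = -3.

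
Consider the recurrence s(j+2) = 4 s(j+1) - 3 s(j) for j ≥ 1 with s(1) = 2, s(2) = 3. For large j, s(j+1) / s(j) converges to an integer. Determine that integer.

The characteristic equation is r^2 - 4r + 3 = 0, which factors as (r - 3)(r - 1) = 0.
So the roots are 3 and 1. Since |3| > |1| and the coefficient of 3^j is non-zero, the ratio tends to 3.

3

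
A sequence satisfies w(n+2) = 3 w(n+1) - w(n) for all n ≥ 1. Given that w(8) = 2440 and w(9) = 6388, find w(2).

8

Rearranging, w(n-2) = -(w(n) - 3 w(n-1)).
w(7) = -(6388 - 3·2440) = 932
w(6) = -(2440 - 3·932) = 356
w(5) = -(932 - 3·356) = 136
w(4) = -(356 - 3·136) = 52
w(3) = -(136 - 3·52) = 20
w(2) = -(52 - 3·20) = 8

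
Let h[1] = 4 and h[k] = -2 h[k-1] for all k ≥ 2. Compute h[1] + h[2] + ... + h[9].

684

h[2] = -2·4 = -8
h[3] = -2·(-8) = 16
h[4] = -2·16 = -32
h[5] = -2·(-32) = 64
h[6] = -2·64 = -128
h[7] = -2·(-128) = 256
h[8] = -2·256 = -512
h[9] = -2·(-512) = 1024
Sum = 4 + (-8) + 16 + (-32) + 64 + (-128) + 256 + (-512) + 1024 = 684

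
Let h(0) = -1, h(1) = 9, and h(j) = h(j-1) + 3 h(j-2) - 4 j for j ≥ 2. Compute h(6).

h(2) = 9 + 3(-1) - 8 = -2
h(3) = (-2) + 3(9) - 12 = 13
h(4) = 13 + 3(-2) - 16 = -9
h(5) = (-9) + 3(13) - 20 = 10
h(6) = 10 + 3(-9) - 24 = -41

-41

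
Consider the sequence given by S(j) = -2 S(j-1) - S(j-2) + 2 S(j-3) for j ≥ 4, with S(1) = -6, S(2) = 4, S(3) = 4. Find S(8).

88

S(4) = -2·4 - 4 + 2·(-6) = -24
S(5) = -2·(-24) - 4 + 2·4 = 52
S(6) = -2·52 - (-24) + 2·4 = -72
S(7) = -2·(-72) - 52 + 2·(-24) = 44
S(8) = -2·44 - (-72) + 2·52 = 88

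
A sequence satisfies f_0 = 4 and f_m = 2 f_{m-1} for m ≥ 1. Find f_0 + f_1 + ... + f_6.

508

f_1 = 2*4 = 8
f_2 = 2*8 = 16
f_3 = 2*16 = 32
f_4 = 2*32 = 64
f_5 = 2*64 = 128
f_6 = 2*128 = 256
Sum = 4 + 8 + 16 + 32 + 64 + 128 + 256 = 508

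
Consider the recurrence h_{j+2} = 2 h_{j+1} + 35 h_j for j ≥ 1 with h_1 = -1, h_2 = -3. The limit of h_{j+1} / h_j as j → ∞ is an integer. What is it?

7

The characteristic equation is r^2 - 2r - 35 = 0, which factors as (r - 7)(r + 5) = 0.
So the roots are 7 and -5. Since |7| > |-5| and the coefficient of 7^j is non-zero, the ratio tends to 7.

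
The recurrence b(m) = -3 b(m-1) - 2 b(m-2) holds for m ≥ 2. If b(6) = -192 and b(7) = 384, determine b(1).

6

Rearranging, b(m-2) = (b(m) + 3 b(m-1)) / -2.
b(5) = (384 + 3(-192)) / -2 = -192/-2 = 96
b(4) = (-192 + 3(96)) / -2 = 96/-2 = -48
b(3) = (96 + 3(-48)) / -2 = -48/-2 = 24
b(2) = (-48 + 3(24)) / -2 = 24/-2 = -12
b(1) = (24 + 3(-12)) / -2 = -12/-2 = 6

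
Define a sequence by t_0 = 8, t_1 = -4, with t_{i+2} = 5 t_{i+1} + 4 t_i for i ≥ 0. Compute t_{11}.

t_2 = 5·(-4) + 4·8 = 12
t_3 = 5·12 + 4·(-4) = 44
t_4 = 5·44 + 4·12 = 268
t_5 = 5·268 + 4·44 = 1516
t_6 = 5·1516 + 4·268 = 8652
t_7 = 5·8652 + 4·1516 = 49324
t_8 = 5·49324 + 4·8652 = 281228
t_9 = 5·281228 + 4·49324 = 1603436
t_{10} = 5·1603436 + 4·281228 = 9142092
t_{11} = 5·9142092 + 4·1603436 = 52124204

52124204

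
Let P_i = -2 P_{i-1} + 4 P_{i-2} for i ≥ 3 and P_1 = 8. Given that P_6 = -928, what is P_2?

Let P_2 = w.
P_3 = 32 - 2w
P_4 = -64 + 8w
P_5 = 256 - 24w
P_6 = -768 + 80w
So -768 + 80w = -928, giving w = -2.

-2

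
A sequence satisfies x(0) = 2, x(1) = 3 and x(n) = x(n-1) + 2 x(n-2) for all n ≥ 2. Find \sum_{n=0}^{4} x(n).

x(2) = 3 + 2(2) = 7
x(3) = 7 + 2(3) = 13
x(4) = 13 + 2(7) = 27
Sum = 2 + 3 + 7 + 13 + 27 = 52

52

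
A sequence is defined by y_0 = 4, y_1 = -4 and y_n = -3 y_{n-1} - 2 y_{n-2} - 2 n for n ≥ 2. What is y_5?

28

y_2 = -3·(-4) - 2·4 - 4 = 0
y_3 = -3·0 - 2·(-4) - 6 = 2
y_4 = -3·2 - 2·0 - 8 = -14
y_5 = -3·(-14) - 2·2 - 10 = 28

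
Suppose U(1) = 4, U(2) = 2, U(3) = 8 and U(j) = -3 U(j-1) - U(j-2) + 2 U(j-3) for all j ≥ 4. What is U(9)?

U(4) = -3(8) - 2 + 2(4) = -18
U(5) = -3(-18) - 8 + 2(2) = 50
U(6) = -3(50) - (-18) + 2(8) = -116
U(7) = -3(-116) - 50 + 2(-18) = 262
U(8) = -3(262) - (-116) + 2(50) = -570
U(9) = -3(-570) - 262 + 2(-116) = 1216

1216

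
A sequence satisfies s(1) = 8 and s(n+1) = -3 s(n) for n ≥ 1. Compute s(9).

52488

s(2) = -3(8) = -24
s(3) = -3(-24) = 72
s(4) = -3(72) = -216
s(5) = -3(-216) = 648
s(6) = -3(648) = -1944
s(7) = -3(-1944) = 5832
s(8) = -3(5832) = -17496
s(9) = -3(-17496) = 52488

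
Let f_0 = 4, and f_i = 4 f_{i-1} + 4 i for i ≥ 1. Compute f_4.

1472

f_1 = 4(4) + 4 = 20
f_2 = 4(20) + 8 = 88
f_3 = 4(88) + 12 = 364
f_4 = 4(364) + 16 = 1472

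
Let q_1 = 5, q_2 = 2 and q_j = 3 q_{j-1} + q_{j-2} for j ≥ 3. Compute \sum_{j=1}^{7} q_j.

1817

q_3 = 3·2 + 5 = 11
q_4 = 3·11 + 2 = 35
q_5 = 3·35 + 11 = 116
q_6 = 3·116 + 35 = 383
q_7 = 3·383 + 116 = 1265
Sum = 5 + 2 + 11 + 35 + 116 + 383 + 1265 = 1817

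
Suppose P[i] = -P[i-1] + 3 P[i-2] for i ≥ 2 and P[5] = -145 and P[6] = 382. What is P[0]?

Rearranging, P[i-2] = (P[i] + P[i-1]) / 3.
P[4] = (382 + (-145)) / 3 = 237/3 = 79
P[3] = (-145 + 79) / 3 = -66/3 = -22
P[2] = (79 + (-22)) / 3 = 57/3 = 19
P[1] = (-22 + 19) / 3 = -3/3 = -1
P[0] = (19 + (-1)) / 3 = 18/3 = 6

6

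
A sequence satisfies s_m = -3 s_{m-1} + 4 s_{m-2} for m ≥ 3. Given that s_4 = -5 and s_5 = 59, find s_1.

Rearranging, s_{m-2} = (s_m + 3 s_{m-1}) / 4.
s_3 = (59 + 3·(-5)) / 4 = 44/4 = 11
s_2 = (-5 + 3·11) / 4 = 28/4 = 7
s_1 = (11 + 3·7) / 4 = 32/4 = 8

8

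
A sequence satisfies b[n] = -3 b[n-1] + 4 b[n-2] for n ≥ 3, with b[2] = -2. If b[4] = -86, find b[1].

5

Let b[1] = w.
b[3] = 6 + 4w
b[4] = -26 - 12w
So -26 - 12w = -86, giving w = 5.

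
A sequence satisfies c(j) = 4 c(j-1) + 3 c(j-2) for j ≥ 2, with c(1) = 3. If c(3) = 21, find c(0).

-3

Let c(0) = z.
c(2) = 12 + 3z
c(3) = 57 + 12z
So 57 + 12z = 21, giving z = -3.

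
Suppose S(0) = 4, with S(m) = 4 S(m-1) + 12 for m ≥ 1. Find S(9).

S(1) = 4*4 + 12 = 28
S(2) = 4*28 + 12 = 124
S(3) = 4*124 + 12 = 508
S(4) = 4*508 + 12 = 2044
S(5) = 4*2044 + 12 = 8188
S(6) = 4*8188 + 12 = 32764
S(7) = 4*32764 + 12 = 131068
S(8) = 4*131068 + 12 = 524284
S(9) = 4*524284 + 12 = 2097148

2097148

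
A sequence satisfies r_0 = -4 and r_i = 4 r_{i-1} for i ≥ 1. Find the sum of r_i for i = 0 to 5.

r_1 = 4*(-4) = -16
r_2 = 4*(-16) = -64
r_3 = 4*(-64) = -256
r_4 = 4*(-256) = -1024
r_5 = 4*(-1024) = -4096
Sum = (-4) + (-16) + (-64) + (-256) + (-1024) + (-4096) = -5460

-5460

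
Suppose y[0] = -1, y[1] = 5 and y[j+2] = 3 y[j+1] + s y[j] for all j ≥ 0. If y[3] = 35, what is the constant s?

-5

y[2] = 15 - s
y[3] = 45 + 2s
So 45 + 2s = 35, giving s = -5.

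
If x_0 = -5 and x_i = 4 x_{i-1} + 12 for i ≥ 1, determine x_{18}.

-68719476740

The fixed point is 12/(1 - 4) = -4, so x_i + 4 = 4(x_{i-1} + 4).
Hence x_i = -1·4^i - 4.
x_{18} = -1·4^{18} - 4 = -1·68719476736 - 4 = -68719476740.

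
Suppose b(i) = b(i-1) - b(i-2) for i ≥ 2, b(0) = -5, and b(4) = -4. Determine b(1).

Let b(1) = x.
b(2) = 5 + x
b(3) = 5
b(4) = -x
So -x = -4, giving x = 4.

4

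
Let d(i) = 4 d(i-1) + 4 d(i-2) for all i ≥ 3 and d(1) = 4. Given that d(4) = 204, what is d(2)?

Let d(2) = z.
d(3) = 16 + 4z
d(4) = 64 + 20z
So 64 + 20z = 204, giving z = 7.

7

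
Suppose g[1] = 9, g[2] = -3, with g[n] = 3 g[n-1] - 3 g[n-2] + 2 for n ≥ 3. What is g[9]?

g[3] = 3·(-3) - 3·9 + 2 = -34
g[4] = 3·(-34) - 3·(-3) + 2 = -91
g[5] = 3·(-91) - 3·(-34) + 2 = -169
g[6] = 3·(-169) - 3·(-91) + 2 = -232
g[7] = 3·(-232) - 3·(-169) + 2 = -187
g[8] = 3·(-187) - 3·(-232) + 2 = 137
g[9] = 3·137 - 3·(-187) + 2 = 974

974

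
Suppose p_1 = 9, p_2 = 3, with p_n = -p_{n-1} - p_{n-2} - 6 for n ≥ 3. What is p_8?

3

p_3 = -3 - 9 - 6 = -18
p_4 = -(-18) - 3 - 6 = 9
p_5 = -9 - (-18) - 6 = 3
p_6 = -3 - 9 - 6 = -18
p_7 = -(-18) - 3 - 6 = 9
p_8 = -9 - (-18) - 6 = 3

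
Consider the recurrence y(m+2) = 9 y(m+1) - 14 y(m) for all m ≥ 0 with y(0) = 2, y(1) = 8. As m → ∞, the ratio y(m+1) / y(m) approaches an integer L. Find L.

7

The characteristic equation is r^2 - 9r + 14 = 0, which factors as (r - 7)(r - 2) = 0.
So the roots are 7 and 2. Since |7| > |2| and the coefficient of 7^m is non-zero, the ratio tends to 7.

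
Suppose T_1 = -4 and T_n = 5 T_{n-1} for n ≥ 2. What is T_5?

T_2 = 5(-4) = -20
T_3 = 5(-20) = -100
T_4 = 5(-100) = -500
T_5 = 5(-500) = -2500

-2500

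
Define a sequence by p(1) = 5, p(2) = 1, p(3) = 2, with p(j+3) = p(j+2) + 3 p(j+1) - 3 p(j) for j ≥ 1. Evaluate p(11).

p(4) = 2 + 3·1 - 3·5 = -10
p(5) = (-10) + 3·2 - 3·1 = -7
p(6) = (-7) + 3·(-10) - 3·2 = -43
p(7) = (-43) + 3·(-7) - 3·(-10) = -34
p(8) = (-34) + 3·(-43) - 3·(-7) = -142
p(9) = (-142) + 3·(-34) - 3·(-43) = -115
p(10) = (-115) + 3·(-142) - 3·(-34) = -439
p(11) = (-439) + 3·(-115) - 3·(-142) = -358

-358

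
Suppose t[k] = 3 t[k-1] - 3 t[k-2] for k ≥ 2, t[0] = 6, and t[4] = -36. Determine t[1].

8

Let t[1] = w.
t[2] = -18 + 3w
t[3] = -54 + 6w
t[4] = -108 + 9w
So -108 + 9w = -36, giving w = 8.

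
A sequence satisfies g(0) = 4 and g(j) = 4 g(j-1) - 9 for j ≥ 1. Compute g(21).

4398046511107

The fixed point is -9/(1 - 4) = 3, so g(j) - 3 = 4(g(j-1) - 3).
Hence g(j) = 1·4^j + 3.
g(21) = 1·4^{21} + 3 = 1·4398046511104 + 3 = 4398046511107.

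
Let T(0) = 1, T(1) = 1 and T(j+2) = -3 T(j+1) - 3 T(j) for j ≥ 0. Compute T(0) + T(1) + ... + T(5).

20

T(2) = -3·1 - 3·1 = -6
T(3) = -3·(-6) - 3·1 = 15
T(4) = -3·15 - 3·(-6) = -27
T(5) = -3·(-27) - 3·15 = 36
Sum = 1 + 1 + (-6) + 15 + (-27) + 36 = 20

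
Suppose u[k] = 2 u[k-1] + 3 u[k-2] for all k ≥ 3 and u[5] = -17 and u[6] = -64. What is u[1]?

Rearranging, u[k-2] = (u[k] - 2 u[k-1]) / 3.
u[4] = (-64 - 2(-17)) / 3 = -30/3 = -10
u[3] = (-17 - 2(-10)) / 3 = 3/3 = 1
u[2] = (-10 - 2(1)) / 3 = -12/3 = -4
u[1] = (1 - 2(-4)) / 3 = 9/3 = 3

3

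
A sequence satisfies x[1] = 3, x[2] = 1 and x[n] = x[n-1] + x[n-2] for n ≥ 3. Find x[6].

14

x[3] = 1 + 3 = 4
x[4] = 4 + 1 = 5
x[5] = 5 + 4 = 9
x[6] = 9 + 5 = 14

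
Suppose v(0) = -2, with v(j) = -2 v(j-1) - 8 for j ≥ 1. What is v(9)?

v(1) = -2·(-2) - 8 = -4
v(2) = -2·(-4) - 8 = 0
v(3) = -2·0 - 8 = -8
v(4) = -2·(-8) - 8 = 8
v(5) = -2·8 - 8 = -24
v(6) = -2·(-24) - 8 = 40
v(7) = -2·40 - 8 = -88
v(8) = -2·(-88) - 8 = 168
v(9) = -2·168 - 8 = -344

-344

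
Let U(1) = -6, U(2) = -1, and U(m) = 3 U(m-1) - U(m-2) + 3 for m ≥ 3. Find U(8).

1183

U(3) = 3·(-1) - (-6) + 3 = 6
U(4) = 3·6 - (-1) + 3 = 22
U(5) = 3·22 - 6 + 3 = 63
U(6) = 3·63 - 22 + 3 = 170
U(7) = 3·170 - 63 + 3 = 450
U(8) = 3·450 - 170 + 3 = 1183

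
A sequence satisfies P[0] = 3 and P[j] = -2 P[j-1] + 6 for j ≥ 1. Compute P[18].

262146

The fixed point is 6/(1 + 2) = 2, so P[j] - 2 = -2(P[j-1] - 2).
Hence P[j] = 1·(-2)^j + 2.
P[18] = 1·(-2)^{18} + 2 = 1·262144 + 2 = 262146.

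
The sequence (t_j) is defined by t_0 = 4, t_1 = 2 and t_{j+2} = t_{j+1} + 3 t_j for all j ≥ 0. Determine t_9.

t_2 = 2 + 3*4 = 14
t_3 = 14 + 3*2 = 20
t_4 = 20 + 3*14 = 62
t_5 = 62 + 3*20 = 122
t_6 = 122 + 3*62 = 308
t_7 = 308 + 3*122 = 674
t_8 = 674 + 3*308 = 1598
t_9 = 1598 + 3*674 = 3620

3620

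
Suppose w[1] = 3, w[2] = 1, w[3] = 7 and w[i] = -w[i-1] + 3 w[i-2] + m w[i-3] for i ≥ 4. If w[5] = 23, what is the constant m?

1

w[4] = -4 + 3m
w[5] = 25 - 2m
So 25 - 2m = 23, giving m = 1.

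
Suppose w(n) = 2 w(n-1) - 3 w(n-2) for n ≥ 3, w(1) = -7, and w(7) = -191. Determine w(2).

Let w(2) = y.
w(3) = 21 + 2y
w(4) = 42 + y
w(5) = 21 - 4y
w(6) = -84 - 11y
w(7) = -231 - 10y
So -231 - 10y = -191, giving y = -4.

-4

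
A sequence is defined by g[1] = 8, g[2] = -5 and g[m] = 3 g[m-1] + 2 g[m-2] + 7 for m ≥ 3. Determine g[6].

307

g[3] = 3(-5) + 2(8) + 7 = 8
g[4] = 3(8) + 2(-5) + 7 = 21
g[5] = 3(21) + 2(8) + 7 = 86
g[6] = 3(86) + 2(21) + 7 = 307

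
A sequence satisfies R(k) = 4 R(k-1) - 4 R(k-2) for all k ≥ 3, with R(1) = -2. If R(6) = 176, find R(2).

Let R(2) = z.
R(3) = 8 + 4z
R(4) = 32 + 12z
R(5) = 96 + 32z
R(6) = 256 + 80z
So 256 + 80z = 176, giving z = -1.

-1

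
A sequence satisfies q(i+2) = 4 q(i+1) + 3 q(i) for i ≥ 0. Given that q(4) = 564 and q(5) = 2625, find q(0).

-4

Rearranging, q(i-2) = (q(i) - 4 q(i-1)) / 3.
q(3) = (2625 - 4(564)) / 3 = 369/3 = 123
q(2) = (564 - 4(123)) / 3 = 72/3 = 24
q(1) = (123 - 4(24)) / 3 = 27/3 = 9
q(0) = (24 - 4(9)) / 3 = -12/3 = -4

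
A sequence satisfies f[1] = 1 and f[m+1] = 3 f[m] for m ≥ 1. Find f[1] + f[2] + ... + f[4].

40

f[2] = 3(1) = 3
f[3] = 3(3) = 9
f[4] = 3(9) = 27
Sum = 1 + 3 + 9 + 27 = 40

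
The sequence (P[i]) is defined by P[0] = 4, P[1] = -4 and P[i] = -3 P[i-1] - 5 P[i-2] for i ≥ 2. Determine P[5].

56

P[2] = -3·(-4) - 5·4 = -8
P[3] = -3·(-8) - 5·(-4) = 44
P[4] = -3·44 - 5·(-8) = -92
P[5] = -3·(-92) - 5·44 = 56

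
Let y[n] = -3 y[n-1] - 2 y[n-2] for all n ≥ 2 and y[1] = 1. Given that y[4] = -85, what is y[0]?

5

Let y[0] = z.
y[2] = -3 - 2z
y[3] = 7 + 6z
y[4] = -15 - 14z
So -15 - 14z = -85, giving z = 5.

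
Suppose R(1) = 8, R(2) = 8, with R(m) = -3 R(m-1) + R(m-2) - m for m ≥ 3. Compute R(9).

-24433

R(3) = -3*8 + 8 - 3 = -19
R(4) = -3*(-19) + 8 - 4 = 61
R(5) = -3*61 + (-19) - 5 = -207
R(6) = -3*(-207) + 61 - 6 = 676
R(7) = -3*676 + (-207) - 7 = -2242
R(8) = -3*(-2242) + 676 - 8 = 7394
R(9) = -3*7394 + (-2242) - 9 = -24433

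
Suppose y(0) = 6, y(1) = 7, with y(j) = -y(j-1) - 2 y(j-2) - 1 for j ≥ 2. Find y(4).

y(2) = -7 - 2(6) - 1 = -20
y(3) = -(-20) - 2(7) - 1 = 5
y(4) = -5 - 2(-20) - 1 = 34

34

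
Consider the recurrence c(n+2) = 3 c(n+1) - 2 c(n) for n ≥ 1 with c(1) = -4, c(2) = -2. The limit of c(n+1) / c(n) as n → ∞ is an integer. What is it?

The characteristic equation is r^2 - 3r + 2 = 0, which factors as (r - 2)(r - 1) = 0.
So the roots are 2 and 1. Since |2| > |1| and the coefficient of 2^n is non-zero, the ratio tends to 2.

2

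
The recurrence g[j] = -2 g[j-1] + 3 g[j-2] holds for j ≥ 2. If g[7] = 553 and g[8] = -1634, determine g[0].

Rearranging, g[j-2] = (g[j] + 2 g[j-1]) / 3.
g[6] = (-1634 + 2*553) / 3 = -528/3 = -176
g[5] = (553 + 2*(-176)) / 3 = 201/3 = 67
g[4] = (-176 + 2*67) / 3 = -42/3 = -14
g[3] = (67 + 2*(-14)) / 3 = 39/3 = 13
g[2] = (-14 + 2*13) / 3 = 12/3 = 4
g[1] = (13 + 2*4) / 3 = 21/3 = 7
g[0] = (4 + 2*7) / 3 = 18/3 = 6

6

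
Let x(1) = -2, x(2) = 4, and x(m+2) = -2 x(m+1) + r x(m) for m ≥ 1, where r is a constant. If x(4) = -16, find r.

x(3) = -8 - 2r
x(4) = 16 + 8r
So 16 + 8r = -16, giving r = -4.

-4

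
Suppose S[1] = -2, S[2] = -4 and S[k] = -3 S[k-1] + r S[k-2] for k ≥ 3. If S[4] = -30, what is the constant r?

3

S[3] = 12 - 2r
S[4] = -36 + 2r
So -36 + 2r = -30, giving r = 3.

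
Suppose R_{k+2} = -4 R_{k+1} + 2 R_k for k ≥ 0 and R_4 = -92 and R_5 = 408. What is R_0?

-7

Rearranging, R_{k-2} = (R_k + 4 R_{k-1}) / 2.
R_3 = (408 + 4(-92)) / 2 = 40/2 = 20
R_2 = (-92 + 4(20)) / 2 = -12/2 = -6
R_1 = (20 + 4(-6)) / 2 = -4/2 = -2
R_0 = (-6 + 4(-2)) / 2 = -14/2 = -7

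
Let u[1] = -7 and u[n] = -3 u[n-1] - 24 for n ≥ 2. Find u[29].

-22876792454967

The fixed point is -24/(1 + 3) = -6, so u[n] + 6 = -3(u[n-1] + 6).
Hence u[n] = -1·(-3)^{n-1} - 6.
u[29] = -1·(-3)^{28} - 6 = -1·22876792454961 - 6 = -22876792454967.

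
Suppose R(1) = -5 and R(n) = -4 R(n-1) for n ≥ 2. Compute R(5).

R(2) = -4(-5) = 20
R(3) = -4(20) = -80
R(4) = -4(-80) = 320
R(5) = -4(320) = -1280

-1280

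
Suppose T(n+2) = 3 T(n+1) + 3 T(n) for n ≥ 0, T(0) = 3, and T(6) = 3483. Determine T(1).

3

Let T(1) = w.
T(2) = 9 + 3w
T(3) = 27 + 12w
T(4) = 108 + 45w
T(5) = 405 + 171w
T(6) = 1539 + 648w
So 1539 + 648w = 3483, giving w = 3.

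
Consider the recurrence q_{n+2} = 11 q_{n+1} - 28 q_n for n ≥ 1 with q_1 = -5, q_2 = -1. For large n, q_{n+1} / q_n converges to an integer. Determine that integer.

7

The characteristic equation is r^2 - 11r + 28 = 0, which factors as (r - 7)(r - 4) = 0.
So the roots are 7 and 4. Since |7| > |4| and the coefficient of 7^n is non-zero, the ratio tends to 7.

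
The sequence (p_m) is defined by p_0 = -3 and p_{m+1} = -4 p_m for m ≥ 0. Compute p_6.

-12288

p_1 = -4(-3) = 12
p_2 = -4(12) = -48
p_3 = -4(-48) = 192
p_4 = -4(192) = -768
p_5 = -4(-768) = 3072
p_6 = -4(3072) = -12288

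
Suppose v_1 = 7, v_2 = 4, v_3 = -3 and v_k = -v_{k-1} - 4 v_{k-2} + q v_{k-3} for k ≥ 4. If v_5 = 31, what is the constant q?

v_4 = -13 + 7q
v_5 = 25 - 3q
So 25 - 3q = 31, giving q = -2.

-2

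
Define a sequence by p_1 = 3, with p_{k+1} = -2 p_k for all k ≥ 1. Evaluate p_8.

-384

p_2 = -2*3 = -6
p_3 = -2*(-6) = 12
p_4 = -2*12 = -24
p_5 = -2*(-24) = 48
p_6 = -2*48 = -96
p_7 = -2*(-96) = 192
p_8 = -2*192 = -384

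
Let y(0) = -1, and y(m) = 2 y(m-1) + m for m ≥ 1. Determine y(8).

246

y(1) = 2·(-1) + 1 = -1
y(2) = 2·(-1) + 2 = 0
y(3) = 2·0 + 3 = 3
y(4) = 2·3 + 4 = 10
y(5) = 2·10 + 5 = 25
y(6) = 2·25 + 6 = 56
y(7) = 2·56 + 7 = 119
y(8) = 2·119 + 8 = 246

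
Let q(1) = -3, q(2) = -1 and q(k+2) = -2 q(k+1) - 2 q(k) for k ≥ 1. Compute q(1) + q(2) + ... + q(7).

q(3) = -2*(-1) - 2*(-3) = 8
q(4) = -2*8 - 2*(-1) = -14
q(5) = -2*(-14) - 2*8 = 12
q(6) = -2*12 - 2*(-14) = 4
q(7) = -2*4 - 2*12 = -32
Sum = (-3) + (-1) + 8 + (-14) + 12 + 4 + (-32) = -26

-26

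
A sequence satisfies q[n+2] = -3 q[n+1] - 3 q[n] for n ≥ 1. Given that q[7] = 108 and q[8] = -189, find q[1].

-4

Rearranging, q[n-2] = (q[n] + 3 q[n-1]) / -3.
q[6] = (-189 + 3*108) / -3 = 135/-3 = -45
q[5] = (108 + 3*(-45)) / -3 = -27/-3 = 9
q[4] = (-45 + 3*9) / -3 = -18/-3 = 6
q[3] = (9 + 3*6) / -3 = 27/-3 = -9
q[2] = (6 + 3*(-9)) / -3 = -21/-3 = 7
q[1] = (-9 + 3*7) / -3 = 12/-3 = -4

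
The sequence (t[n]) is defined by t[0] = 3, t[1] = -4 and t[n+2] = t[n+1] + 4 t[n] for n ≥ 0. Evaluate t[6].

88

t[2] = (-4) + 4·3 = 8
t[3] = 8 + 4·(-4) = -8
t[4] = (-8) + 4·8 = 24
t[5] = 24 + 4·(-8) = -8
t[6] = (-8) + 4·24 = 88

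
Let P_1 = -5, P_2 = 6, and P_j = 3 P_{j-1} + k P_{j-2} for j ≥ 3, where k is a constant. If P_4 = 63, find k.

-1

P_3 = 18 - 5k
P_4 = 54 - 9k
So 54 - 9k = 63, giving k = -1.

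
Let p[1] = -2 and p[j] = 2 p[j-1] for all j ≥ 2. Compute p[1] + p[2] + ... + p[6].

p[2] = 2*(-2) = -4
p[3] = 2*(-4) = -8
p[4] = 2*(-8) = -16
p[5] = 2*(-16) = -32
p[6] = 2*(-32) = -64
Sum = (-2) + (-4) + (-8) + (-16) + (-32) + (-64) = -126

-126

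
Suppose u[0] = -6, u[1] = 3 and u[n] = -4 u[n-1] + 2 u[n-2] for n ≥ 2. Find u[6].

u[2] = -4·3 + 2·(-6) = -24
u[3] = -4·(-24) + 2·3 = 102
u[4] = -4·102 + 2·(-24) = -456
u[5] = -4·(-456) + 2·102 = 2028
u[6] = -4·2028 + 2·(-456) = -9024

-9024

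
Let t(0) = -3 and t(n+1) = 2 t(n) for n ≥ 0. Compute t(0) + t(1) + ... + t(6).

t(1) = 2*(-3) = -6
t(2) = 2*(-6) = -12
t(3) = 2*(-12) = -24
t(4) = 2*(-24) = -48
t(5) = 2*(-48) = -96
t(6) = 2*(-96) = -192
Sum = (-3) + (-6) + (-12) + (-24) + (-48) + (-96) + (-192) = -381

-381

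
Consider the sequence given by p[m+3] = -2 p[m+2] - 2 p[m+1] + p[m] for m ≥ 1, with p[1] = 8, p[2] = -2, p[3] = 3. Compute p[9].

163

p[4] = -2*3 - 2*(-2) + 8 = 6
p[5] = -2*6 - 2*3 + (-2) = -20
p[6] = -2*(-20) - 2*6 + 3 = 31
p[7] = -2*31 - 2*(-20) + 6 = -16
p[8] = -2*(-16) - 2*31 + (-20) = -50
p[9] = -2*(-50) - 2*(-16) + 31 = 163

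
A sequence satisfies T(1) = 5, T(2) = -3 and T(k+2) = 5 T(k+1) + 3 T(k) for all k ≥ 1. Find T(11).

-1315485

T(3) = 5*(-3) + 3*5 = 0
T(4) = 5*0 + 3*(-3) = -9
T(5) = 5*(-9) + 3*0 = -45
T(6) = 5*(-45) + 3*(-9) = -252
T(7) = 5*(-252) + 3*(-45) = -1395
T(8) = 5*(-1395) + 3*(-252) = -7731
T(9) = 5*(-7731) + 3*(-1395) = -42840
T(10) = 5*(-42840) + 3*(-7731) = -237393
T(11) = 5*(-237393) + 3*(-42840) = -1315485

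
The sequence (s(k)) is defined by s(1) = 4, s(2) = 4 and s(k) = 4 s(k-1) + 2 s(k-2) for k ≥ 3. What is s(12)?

16017024

s(3) = 4·4 + 2·4 = 24
s(4) = 4·24 + 2·4 = 104
s(5) = 4·104 + 2·24 = 464
s(6) = 4·464 + 2·104 = 2064
s(7) = 4·2064 + 2·464 = 9184
s(8) = 4·9184 + 2·2064 = 40864
s(9) = 4·40864 + 2·9184 = 181824
s(10) = 4·181824 + 2·40864 = 809024
s(11) = 4·809024 + 2·181824 = 3599744
s(12) = 4·3599744 + 2·809024 = 16017024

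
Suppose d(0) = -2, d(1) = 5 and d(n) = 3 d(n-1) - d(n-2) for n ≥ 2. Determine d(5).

d(2) = 3(5) - (-2) = 17
d(3) = 3(17) - 5 = 46
d(4) = 3(46) - 17 = 121
d(5) = 3(121) - 46 = 317

317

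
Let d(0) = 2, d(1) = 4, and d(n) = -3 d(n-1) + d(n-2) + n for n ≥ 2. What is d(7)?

d(2) = -3(4) + 2 + 2 = -8
d(3) = -3(-8) + 4 + 3 = 31
d(4) = -3(31) + (-8) + 4 = -97
d(5) = -3(-97) + 31 + 5 = 327
d(6) = -3(327) + (-97) + 6 = -1072
d(7) = -3(-1072) + 327 + 7 = 3550

3550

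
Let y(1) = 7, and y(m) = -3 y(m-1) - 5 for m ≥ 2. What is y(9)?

y(2) = -3·7 - 5 = -26
y(3) = -3·(-26) - 5 = 73
y(4) = -3·73 - 5 = -224
y(5) = -3·(-224) - 5 = 667
y(6) = -3·667 - 5 = -2006
y(7) = -3·(-2006) - 5 = 6013
y(8) = -3·6013 - 5 = -18044
y(9) = -3·(-18044) - 5 = 54127

54127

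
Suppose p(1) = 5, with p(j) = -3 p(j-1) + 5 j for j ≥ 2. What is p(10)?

-55345

p(2) = -3*5 + 10 = -5
p(3) = -3*(-5) + 15 = 30
p(4) = -3*30 + 20 = -70
p(5) = -3*(-70) + 25 = 235
p(6) = -3*235 + 30 = -675
p(7) = -3*(-675) + 35 = 2060
p(8) = -3*2060 + 40 = -6140
p(9) = -3*(-6140) + 45 = 18465
p(10) = -3*18465 + 50 = -55345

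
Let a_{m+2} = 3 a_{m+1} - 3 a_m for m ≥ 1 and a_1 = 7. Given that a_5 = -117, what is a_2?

Let a_2 = x.
a_3 = -21 + 3x
a_4 = -63 + 6x
a_5 = -126 + 9x
So -126 + 9x = -117, giving x = 1.

1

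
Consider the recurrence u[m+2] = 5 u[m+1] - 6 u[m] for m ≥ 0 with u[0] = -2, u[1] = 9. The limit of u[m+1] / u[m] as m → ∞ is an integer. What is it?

The characteristic equation is r^2 - 5r + 6 = 0, which factors as (r - 3)(r - 2) = 0.
So the roots are 3 and 2. Since |3| > |2| and the coefficient of 3^m is non-zero, the ratio tends to 3.

3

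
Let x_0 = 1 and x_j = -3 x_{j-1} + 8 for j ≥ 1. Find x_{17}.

129140165

The fixed point is 8/(1 + 3) = 2, so x_j - 2 = -3(x_{j-1} - 2).
Hence x_j = -1·(-3)^j + 2.
x_{17} = -1·(-3)^{17} + 2 = -1·-129140163 + 2 = 129140165.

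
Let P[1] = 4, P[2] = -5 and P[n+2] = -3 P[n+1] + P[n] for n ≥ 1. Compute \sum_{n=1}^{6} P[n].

-516

P[3] = -3*(-5) + 4 = 19
P[4] = -3*19 + (-5) = -62
P[5] = -3*(-62) + 19 = 205
P[6] = -3*205 + (-62) = -677
Sum = 4 + (-5) + 19 + (-62) + 205 + (-677) = -516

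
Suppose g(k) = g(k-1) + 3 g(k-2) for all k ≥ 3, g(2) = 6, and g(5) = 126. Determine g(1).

7

Let g(1) = w.
g(3) = 6 + 3w
g(4) = 24 + 3w
g(5) = 42 + 12w
So 42 + 12w = 126, giving w = 7.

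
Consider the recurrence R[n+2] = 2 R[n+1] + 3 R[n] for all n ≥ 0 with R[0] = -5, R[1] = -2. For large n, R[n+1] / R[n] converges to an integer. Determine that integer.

3

The characteristic equation is r^2 - 2r - 3 = 0, which factors as (r - 3)(r + 1) = 0.
So the roots are 3 and -1. Since |3| > |-1| and the coefficient of 3^n is non-zero, the ratio tends to 3.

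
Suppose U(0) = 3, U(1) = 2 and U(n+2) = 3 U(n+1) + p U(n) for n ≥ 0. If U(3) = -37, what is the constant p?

-5

U(2) = 6 + 3p
U(3) = 18 + 11p
So 18 + 11p = -37, giving p = -5.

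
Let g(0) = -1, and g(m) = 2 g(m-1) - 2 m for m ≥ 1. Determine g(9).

g(1) = 2(-1) - 2 = -4
g(2) = 2(-4) - 4 = -12
g(3) = 2(-12) - 6 = -30
g(4) = 2(-30) - 8 = -68
g(5) = 2(-68) - 10 = -146
g(6) = 2(-146) - 12 = -304
g(7) = 2(-304) - 14 = -622
g(8) = 2(-622) - 16 = -1260
g(9) = 2(-1260) - 18 = -2538

-2538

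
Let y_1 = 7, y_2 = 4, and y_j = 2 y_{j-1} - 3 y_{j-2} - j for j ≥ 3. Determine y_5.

-53

y_3 = 2·4 - 3·7 - 3 = -16
y_4 = 2·(-16) - 3·4 - 4 = -48
y_5 = 2·(-48) - 3·(-16) - 5 = -53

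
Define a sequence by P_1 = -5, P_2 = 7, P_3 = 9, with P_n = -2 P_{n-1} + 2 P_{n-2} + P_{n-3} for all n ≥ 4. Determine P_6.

-95

P_4 = -2·9 + 2·7 + (-5) = -9
P_5 = -2·(-9) + 2·9 + 7 = 43
P_6 = -2·43 + 2·(-9) + 9 = -95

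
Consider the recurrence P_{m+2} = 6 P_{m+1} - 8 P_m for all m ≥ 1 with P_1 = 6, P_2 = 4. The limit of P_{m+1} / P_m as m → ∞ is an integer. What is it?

4

The characteristic equation is r^2 - 6r + 8 = 0, which factors as (r - 4)(r - 2) = 0.
So the roots are 4 and 2. Since |4| > |2| and the coefficient of 4^m is non-zero, the ratio tends to 4.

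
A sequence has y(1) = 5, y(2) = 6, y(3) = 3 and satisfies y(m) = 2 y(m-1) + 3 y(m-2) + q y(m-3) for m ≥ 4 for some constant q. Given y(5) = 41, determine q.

y(4) = 24 + 5q
y(5) = 57 + 16q
So 57 + 16q = 41, giving q = -1.

-1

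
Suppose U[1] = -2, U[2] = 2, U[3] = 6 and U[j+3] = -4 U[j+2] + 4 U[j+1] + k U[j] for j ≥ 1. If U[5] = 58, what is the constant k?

-3

U[4] = -16 - 2k
U[5] = 88 + 10k
So 88 + 10k = 58, giving k = -3.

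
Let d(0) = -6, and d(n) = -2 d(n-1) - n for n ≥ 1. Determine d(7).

737

d(1) = -2·(-6) - 1 = 11
d(2) = -2·11 - 2 = -24
d(3) = -2·(-24) - 3 = 45
d(4) = -2·45 - 4 = -94
d(5) = -2·(-94) - 5 = 183
d(6) = -2·183 - 6 = -372
d(7) = -2·(-372) - 7 = 737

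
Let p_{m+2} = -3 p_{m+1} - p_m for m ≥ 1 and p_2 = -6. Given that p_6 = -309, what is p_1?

Let p_1 = x.
p_3 = 18 - x
p_4 = -48 + 3x
p_5 = 126 - 8x
p_6 = -330 + 21x
So -330 + 21x = -309, giving x = 1.

1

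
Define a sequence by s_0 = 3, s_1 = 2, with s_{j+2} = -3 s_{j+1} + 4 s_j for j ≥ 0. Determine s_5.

s_2 = -3·2 + 4·3 = 6
s_3 = -3·6 + 4·2 = -10
s_4 = -3·(-10) + 4·6 = 54
s_5 = -3·54 + 4·(-10) = -202

-202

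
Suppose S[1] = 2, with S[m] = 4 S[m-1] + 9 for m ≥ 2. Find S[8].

81917

S[2] = 4·2 + 9 = 17
S[3] = 4·17 + 9 = 77
S[4] = 4·77 + 9 = 317
S[5] = 4·317 + 9 = 1277
S[6] = 4·1277 + 9 = 5117
S[7] = 4·5117 + 9 = 20477
S[8] = 4·20477 + 9 = 81917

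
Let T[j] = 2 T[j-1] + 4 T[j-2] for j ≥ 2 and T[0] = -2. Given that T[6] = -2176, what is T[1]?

-6

Let T[1] = z.
T[2] = -8 + 2z
T[3] = -16 + 8z
T[4] = -64 + 24z
T[5] = -192 + 80z
T[6] = -640 + 256z
So -640 + 256z = -2176, giving z = -6.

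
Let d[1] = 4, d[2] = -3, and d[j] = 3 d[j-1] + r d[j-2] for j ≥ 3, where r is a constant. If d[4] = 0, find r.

d[3] = -9 + 4r
d[4] = -27 + 9r
So -27 + 9r = 0, giving r = 3.

3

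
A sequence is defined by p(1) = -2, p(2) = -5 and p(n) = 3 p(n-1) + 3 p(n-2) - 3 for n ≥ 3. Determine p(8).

-18813

p(3) = 3*(-5) + 3*(-2) - 3 = -24
p(4) = 3*(-24) + 3*(-5) - 3 = -90
p(5) = 3*(-90) + 3*(-24) - 3 = -345
p(6) = 3*(-345) + 3*(-90) - 3 = -1308
p(7) = 3*(-1308) + 3*(-345) - 3 = -4962
p(8) = 3*(-4962) + 3*(-1308) - 3 = -18813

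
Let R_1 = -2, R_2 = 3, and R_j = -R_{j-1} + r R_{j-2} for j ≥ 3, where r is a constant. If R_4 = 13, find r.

R_3 = -3 - 2r
R_4 = 3 + 5r
So 3 + 5r = 13, giving r = 2.

2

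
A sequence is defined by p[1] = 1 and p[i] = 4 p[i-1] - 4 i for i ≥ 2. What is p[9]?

-138340

p[2] = 4·1 - 8 = -4
p[3] = 4·(-4) - 12 = -28
p[4] = 4·(-28) - 16 = -128
p[5] = 4·(-128) - 20 = -532
p[6] = 4·(-532) - 24 = -2152
p[7] = 4·(-2152) - 28 = -8636
p[8] = 4·(-8636) - 32 = -34576
p[9] = 4·(-34576) - 36 = -138340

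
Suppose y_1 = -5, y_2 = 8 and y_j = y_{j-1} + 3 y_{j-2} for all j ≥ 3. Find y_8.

y_3 = 8 + 3(-5) = -7
y_4 = (-7) + 3(8) = 17
y_5 = 17 + 3(-7) = -4
y_6 = (-4) + 3(17) = 47
y_7 = 47 + 3(-4) = 35
y_8 = 35 + 3(47) = 176

176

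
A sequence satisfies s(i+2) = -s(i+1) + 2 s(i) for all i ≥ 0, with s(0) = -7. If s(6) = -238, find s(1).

4

Let s(1) = y.
s(2) = -14 - y
s(3) = 14 + 3y
s(4) = -42 - 5y
s(5) = 70 + 11y
s(6) = -154 - 21y
So -154 - 21y = -238, giving y = 4.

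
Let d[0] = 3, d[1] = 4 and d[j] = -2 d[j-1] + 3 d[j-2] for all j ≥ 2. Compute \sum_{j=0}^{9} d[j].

d[2] = -2(4) + 3(3) = 1
d[3] = -2(1) + 3(4) = 10
d[4] = -2(10) + 3(1) = -17
d[5] = -2(-17) + 3(10) = 64
d[6] = -2(64) + 3(-17) = -179
d[7] = -2(-179) + 3(64) = 550
d[8] = -2(550) + 3(-179) = -1637
d[9] = -2(-1637) + 3(550) = 4924
Sum = 3 + 4 + 1 + 10 + (-17) + 64 + (-179) + 550 + (-1637) + 4924 = 3723

3723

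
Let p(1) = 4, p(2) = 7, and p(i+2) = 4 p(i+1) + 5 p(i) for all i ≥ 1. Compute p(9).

716148

p(3) = 4*7 + 5*4 = 48
p(4) = 4*48 + 5*7 = 227
p(5) = 4*227 + 5*48 = 1148
p(6) = 4*1148 + 5*227 = 5727
p(7) = 4*5727 + 5*1148 = 28648
p(8) = 4*28648 + 5*5727 = 143227
p(9) = 4*143227 + 5*28648 = 716148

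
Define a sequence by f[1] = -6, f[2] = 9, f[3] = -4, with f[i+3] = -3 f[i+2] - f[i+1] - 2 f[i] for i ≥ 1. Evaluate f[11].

f[4] = -3·(-4) - 9 - 2·(-6) = 15
f[5] = -3·15 - (-4) - 2·9 = -59
f[6] = -3·(-59) - 15 - 2·(-4) = 170
f[7] = -3·170 - (-59) - 2·15 = -481
f[8] = -3·(-481) - 170 - 2·(-59) = 1391
f[9] = -3·1391 - (-481) - 2·170 = -4032
f[10] = -3·(-4032) - 1391 - 2·(-481) = 11667
f[11] = -3·11667 - (-4032) - 2·1391 = -33751

-33751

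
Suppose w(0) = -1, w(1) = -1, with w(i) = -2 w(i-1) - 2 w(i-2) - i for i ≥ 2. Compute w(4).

2

w(2) = -2·(-1) - 2·(-1) - 2 = 2
w(3) = -2·2 - 2·(-1) - 3 = -5
w(4) = -2·(-5) - 2·2 - 4 = 2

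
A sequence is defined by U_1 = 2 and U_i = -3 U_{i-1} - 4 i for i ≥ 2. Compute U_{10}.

-73822

U_2 = -3·2 - 8 = -14
U_3 = -3·(-14) - 12 = 30
U_4 = -3·30 - 16 = -106
U_5 = -3·(-106) - 20 = 298
U_6 = -3·298 - 24 = -918
U_7 = -3·(-918) - 28 = 2726
U_8 = -3·2726 - 32 = -8210
U_9 = -3·(-8210) - 36 = 24594
U_{10} = -3·24594 - 40 = -73822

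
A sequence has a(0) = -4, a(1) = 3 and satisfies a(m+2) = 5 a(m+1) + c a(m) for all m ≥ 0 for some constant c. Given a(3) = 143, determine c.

-4

a(2) = 15 - 4c
a(3) = 75 - 17c
So 75 - 17c = 143, giving c = -4.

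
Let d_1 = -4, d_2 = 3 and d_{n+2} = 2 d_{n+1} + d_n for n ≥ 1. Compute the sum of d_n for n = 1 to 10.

d_3 = 2(3) + (-4) = 2
d_4 = 2(2) + 3 = 7
d_5 = 2(7) + 2 = 16
d_6 = 2(16) + 7 = 39
d_7 = 2(39) + 16 = 94
d_8 = 2(94) + 39 = 227
d_9 = 2(227) + 94 = 548
d_{10} = 2(548) + 227 = 1323
Sum = (-4) + 3 + 2 + 7 + 16 + 39 + 94 + 227 + 548 + 1323 = 2255

2255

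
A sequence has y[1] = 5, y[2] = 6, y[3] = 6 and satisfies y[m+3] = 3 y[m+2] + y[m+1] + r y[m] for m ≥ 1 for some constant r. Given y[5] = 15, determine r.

y[4] = 24 + 5r
y[5] = 78 + 21r
So 78 + 21r = 15, giving r = -3.

-3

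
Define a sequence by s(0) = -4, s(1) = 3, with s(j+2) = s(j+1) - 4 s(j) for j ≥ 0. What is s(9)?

-2417

s(2) = 3 - 4·(-4) = 19
s(3) = 19 - 4·3 = 7
s(4) = 7 - 4·19 = -69
s(5) = (-69) - 4·7 = -97
s(6) = (-97) - 4·(-69) = 179
s(7) = 179 - 4·(-97) = 567
s(8) = 567 - 4·179 = -149
s(9) = (-149) - 4·567 = -2417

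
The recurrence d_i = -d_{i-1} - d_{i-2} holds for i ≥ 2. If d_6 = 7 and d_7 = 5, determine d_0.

Rearranging, d_{i-2} = -(d_i + d_{i-1}).
d_5 = -(5 + 7) = -12
d_4 = -(7 + (-12)) = 5
d_3 = -(-12 + 5) = 7
d_2 = -(5 + 7) = -12
d_1 = -(7 + (-12)) = 5
d_0 = -(-12 + 5) = 7

7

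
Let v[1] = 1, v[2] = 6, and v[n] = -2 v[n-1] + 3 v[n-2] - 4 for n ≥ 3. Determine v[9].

v[3] = -2·6 + 3·1 - 4 = -13
v[4] = -2·(-13) + 3·6 - 4 = 40
v[5] = -2·40 + 3·(-13) - 4 = -123
v[6] = -2·(-123) + 3·40 - 4 = 362
v[7] = -2·362 + 3·(-123) - 4 = -1097
v[8] = -2·(-1097) + 3·362 - 4 = 3276
v[9] = -2·3276 + 3·(-1097) - 4 = -9847

-9847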